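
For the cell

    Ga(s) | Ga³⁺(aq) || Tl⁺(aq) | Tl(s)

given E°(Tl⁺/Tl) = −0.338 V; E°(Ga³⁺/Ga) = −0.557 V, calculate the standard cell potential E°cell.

By convention the left-hand electrode in cell notation is the anode (oxidation) and the right-hand electrode is the cathode (reduction).
E°cell = E°(right) − E°(left) = −0.338 − (−0.557) = +0.219 V.

+0.219 V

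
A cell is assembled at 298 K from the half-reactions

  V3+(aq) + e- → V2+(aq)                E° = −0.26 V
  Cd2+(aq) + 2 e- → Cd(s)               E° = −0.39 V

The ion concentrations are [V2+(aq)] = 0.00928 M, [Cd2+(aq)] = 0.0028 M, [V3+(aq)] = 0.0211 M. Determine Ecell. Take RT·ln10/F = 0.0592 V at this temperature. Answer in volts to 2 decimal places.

Since E°(V³⁺/V²⁺) > E°(Cd²⁺/Cd), V³⁺/V²⁺ serves as the cathode.
The standard potential is −0.26 − (−0.39) = +0.13 V and the balanced reaction transfers n = 2 electrons.
For the overall reaction 2 V3+(aq) + Cd(s) → 2 V2+(aq) + Cd2+(aq), Q = ([V2+(aq)]^2·[Cd2+(aq)]) / [V3+(aq)]^2 = 0.000542, giving log Q = −3.266.
E = E° − (0.0592/n)·log Q = +0.13 − (0.0592/2)(−3.266) = +0.23 V.

+0.23 V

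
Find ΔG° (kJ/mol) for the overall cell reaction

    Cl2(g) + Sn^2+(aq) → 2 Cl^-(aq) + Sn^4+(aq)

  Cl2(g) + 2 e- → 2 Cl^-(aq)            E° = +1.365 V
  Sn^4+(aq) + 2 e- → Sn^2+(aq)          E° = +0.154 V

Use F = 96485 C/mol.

−234 kJ/mol

In the reaction as written Cl2(g) is reduced, so the Cl₂/Cl⁻ couple is the cathode and Sn⁴⁺/Sn²⁺ is the anode.
E°cell = +1.365 − (+0.154) = +1.211 V; balancing electrons gives n = 2.
ΔG° = −nFE°cell = −(2)(96485)(+1.211) J/mol = −234 kJ/mol.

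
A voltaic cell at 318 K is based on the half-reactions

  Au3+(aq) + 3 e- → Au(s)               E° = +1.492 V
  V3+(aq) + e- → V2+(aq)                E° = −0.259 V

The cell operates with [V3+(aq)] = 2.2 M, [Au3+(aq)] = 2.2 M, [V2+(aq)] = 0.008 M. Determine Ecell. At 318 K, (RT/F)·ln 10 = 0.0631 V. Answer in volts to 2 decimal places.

Au³⁺/Au is reduced (cathode, E° = +1.492 V) and V³⁺/V²⁺ is oxidized (anode).
E°cell = E°cat − E°an = +1.492 − (−0.259) = +1.751 V; n = 3.
Balancing gives Au3+(aq) + 3 V2+(aq) → Au(s) + 3 V3+(aq); hence Q = [V3+(aq)]^3 / ([Au3+(aq)]·[V2+(aq)]^3) = 9.45×10^6 (log Q = 6.976).
By the Nernst equation, E = +1.751 − (0.0631/3)·(6.976) = +1.60 V.

+1.60 V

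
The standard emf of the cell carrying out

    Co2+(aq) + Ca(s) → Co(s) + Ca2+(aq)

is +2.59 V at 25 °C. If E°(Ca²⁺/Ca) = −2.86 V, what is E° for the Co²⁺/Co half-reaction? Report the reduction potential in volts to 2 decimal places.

−0.27 V

In the reaction as written the Co²⁺/Co couple is reduced (cathode) and Ca²⁺/Ca is oxidized (anode), so E°cell = E°(Co²⁺/Co) − E°(Ca²⁺/Ca).
E°(Co²⁺/Co) = E°cell + E°(anode) = +2.59 + (−2.86) = −0.27 V.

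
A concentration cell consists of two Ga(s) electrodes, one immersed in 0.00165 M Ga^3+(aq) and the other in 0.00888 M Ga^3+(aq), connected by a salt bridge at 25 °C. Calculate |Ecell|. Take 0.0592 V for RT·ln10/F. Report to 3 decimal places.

For a concentration cell E°cell = 0, since both electrodes use the same couple.
The compartment with the higher Ga^3+(aq) concentration (0.00888 M) acts as the cathode; ions are reduced there and produced at the dilute (0.00165 M) anode.
With n = 3, Ecell = −(0.0592/3)·log([dilute]/[conc]) = −(0.0592/3)·log(0.00165/0.00888) = +0.014 V.

0.014 V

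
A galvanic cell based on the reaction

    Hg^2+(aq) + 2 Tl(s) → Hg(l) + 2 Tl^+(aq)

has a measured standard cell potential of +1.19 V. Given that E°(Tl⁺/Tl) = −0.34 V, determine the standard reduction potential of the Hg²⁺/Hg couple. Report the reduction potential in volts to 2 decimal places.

In the reaction as written the Hg²⁺/Hg couple is reduced (cathode) and Tl⁺/Tl is oxidized (anode), so E°cell = E°(Hg²⁺/Hg) − E°(Tl⁺/Tl).
E°(Hg²⁺/Hg) = E°cell + E°(anode) = +1.19 + (−0.34) = +0.85 V.

+0.85 V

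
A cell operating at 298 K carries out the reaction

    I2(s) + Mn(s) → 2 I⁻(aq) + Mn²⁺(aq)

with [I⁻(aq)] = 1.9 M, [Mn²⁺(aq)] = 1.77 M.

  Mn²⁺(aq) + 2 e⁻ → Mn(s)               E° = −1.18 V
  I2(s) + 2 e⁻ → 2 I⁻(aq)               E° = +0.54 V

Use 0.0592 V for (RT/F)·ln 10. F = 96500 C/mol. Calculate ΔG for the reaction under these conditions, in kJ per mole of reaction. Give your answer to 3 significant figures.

−327 kJ/mol

The standard cell potential is +0.54 − (−1.18) = +1.72 V, with n = 2 electrons in the balanced equation.
Q = [I⁻(aq)]^2·[Mn²⁺(aq)] = 6.39, so log Q = 0.805 and E = +1.72 − (0.0592/2)(0.805) = +1.6962 V.
ΔG = −nFE = −(2)(96500)(+1.6962) J/mol = −327 kJ/mol.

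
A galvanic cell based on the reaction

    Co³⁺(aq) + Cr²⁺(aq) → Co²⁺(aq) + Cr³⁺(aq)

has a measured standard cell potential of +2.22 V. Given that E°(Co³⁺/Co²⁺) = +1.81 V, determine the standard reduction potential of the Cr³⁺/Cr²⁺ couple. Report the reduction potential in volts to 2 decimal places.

−0.41 V

In the reaction as written the Co³⁺/Co²⁺ couple is reduced (cathode) and Cr³⁺/Cr²⁺ is oxidized (anode), so E°cell = E°(Co³⁺/Co²⁺) − E°(Cr³⁺/Cr²⁺).
E°(Cr³⁺/Cr²⁺) = E°(cathode) − E°cell = +1.81 − (+2.22) = −0.41 V.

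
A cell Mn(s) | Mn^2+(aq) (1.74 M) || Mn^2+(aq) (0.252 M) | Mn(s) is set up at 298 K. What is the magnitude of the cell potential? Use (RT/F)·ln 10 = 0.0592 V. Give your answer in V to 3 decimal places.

0.025 V

For a concentration cell E°cell = 0, since both electrodes use the same couple.
The compartment with the higher Mn^2+(aq) concentration (1.74 M) acts as the cathode; ions are reduced there and produced at the dilute (0.252 M) anode.
With n = 2, Ecell = −(0.0592/2)·log([dilute]/[conc]) = −(0.0592/2)·log(0.252/1.74) = +0.025 V.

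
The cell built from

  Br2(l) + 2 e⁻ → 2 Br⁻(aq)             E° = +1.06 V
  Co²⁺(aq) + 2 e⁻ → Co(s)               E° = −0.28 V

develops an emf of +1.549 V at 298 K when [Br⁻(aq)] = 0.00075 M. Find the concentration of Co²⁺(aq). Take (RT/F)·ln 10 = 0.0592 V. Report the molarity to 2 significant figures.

0.15 M

The Br₂/Br⁻ couple has the larger reduction potential, so it is the cathode: E°cell = +1.06 − (−0.28) = +1.34 V and n = 2.
From the Nernst equation, log Q = n(E° − E)/0.0592 = 2·(+1.34 − (+1.549))/0.0592 = −7.061.
For Br2(l) + Co(s) → 2 Br⁻(aq) + Co²⁺(aq), the reaction quotient is Q = [Br⁻(aq)]^2·[Co²⁺(aq)].
Solving for the unknown gives log [Co²⁺(aq)] = −0.811, so [Co²⁺(aq)] ≈ 0.15 M.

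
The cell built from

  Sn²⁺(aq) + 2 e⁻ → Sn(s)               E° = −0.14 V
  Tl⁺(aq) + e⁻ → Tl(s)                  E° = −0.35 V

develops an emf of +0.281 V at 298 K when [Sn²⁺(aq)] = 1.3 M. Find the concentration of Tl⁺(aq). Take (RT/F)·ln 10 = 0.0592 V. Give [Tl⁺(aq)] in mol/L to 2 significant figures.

0.072 M

The Sn²⁺/Sn couple has the larger reduction potential, so it is the cathode: E°cell = −0.14 − (−0.35) = +0.21 V and n = 2.
Since E = E° − (0.0592/n)·log Q, log Q = n(E° − E)/0.0592 = −2.399.
Balancing electrons gives Sn²⁺(aq) + 2 Tl(s) → Sn(s) + 2 Tl⁺(aq); thus Q = [Tl⁺(aq)]^2 / [Sn²⁺(aq)].
Isolating [Tl⁺(aq)] in Q = 10^{−2.399} yields log [Tl⁺(aq)] = −1.143, i.e. 0.072 M.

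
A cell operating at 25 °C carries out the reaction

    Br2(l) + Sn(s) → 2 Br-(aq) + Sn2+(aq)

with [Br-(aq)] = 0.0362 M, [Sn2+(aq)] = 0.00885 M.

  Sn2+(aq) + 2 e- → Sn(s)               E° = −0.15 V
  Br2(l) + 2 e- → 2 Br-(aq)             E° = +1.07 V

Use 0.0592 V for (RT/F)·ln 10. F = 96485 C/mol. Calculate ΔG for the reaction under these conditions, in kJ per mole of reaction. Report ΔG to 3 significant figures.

E°cell = +1.07 − (−0.15) = +1.22 V; the balanced reaction transfers n = 2 electrons.
Here Q = [Br-(aq)]^2·[Sn2+(aq)] = 1.16×10^−5 (log Q = −4.936), giving E = +1.22 − (0.0592/2)·(−4.936) = +1.3661 V.
Then ΔG = −nFE = −2 × 96485 × +1.3661 J/mol = −264 kJ/mol.

−264 kJ/mol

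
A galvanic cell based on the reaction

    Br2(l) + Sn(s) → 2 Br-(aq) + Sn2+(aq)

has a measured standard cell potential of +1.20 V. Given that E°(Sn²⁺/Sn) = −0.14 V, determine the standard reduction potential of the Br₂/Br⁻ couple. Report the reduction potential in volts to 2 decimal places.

+1.06 V

In the reaction as written the Br₂/Br⁻ couple is reduced (cathode) and Sn²⁺/Sn is oxidized (anode), so E°cell = E°(Br₂/Br⁻) − E°(Sn²⁺/Sn).
E°(Br₂/Br⁻) = E°cell + E°(anode) = +1.20 + (−0.14) = +1.06 V.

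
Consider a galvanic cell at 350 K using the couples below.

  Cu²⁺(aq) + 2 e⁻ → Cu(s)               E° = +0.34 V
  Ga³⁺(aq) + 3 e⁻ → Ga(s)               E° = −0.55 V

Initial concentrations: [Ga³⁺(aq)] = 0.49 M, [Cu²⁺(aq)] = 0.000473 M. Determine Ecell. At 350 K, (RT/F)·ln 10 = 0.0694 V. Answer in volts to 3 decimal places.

+0.782 V

The Cu²⁺/Cu couple has the more positive E°, so it is the cathode; Ga³⁺/Ga is the anode.
E°cell = +0.34 − (−0.55) = +0.89 V, with n = 6 electrons transferred.
Balancing gives 3 Cu²⁺(aq) + 2 Ga(s) → 3 Cu(s) + 2 Ga³⁺(aq); hence Q = [Ga³⁺(aq)]^2 / [Cu²⁺(aq)]^3 = 2.27×10^9 (log Q = 9.356).
E = E° − (0.0694/n)·log Q = +0.89 − (0.0694/6)(9.356) = +0.782 V.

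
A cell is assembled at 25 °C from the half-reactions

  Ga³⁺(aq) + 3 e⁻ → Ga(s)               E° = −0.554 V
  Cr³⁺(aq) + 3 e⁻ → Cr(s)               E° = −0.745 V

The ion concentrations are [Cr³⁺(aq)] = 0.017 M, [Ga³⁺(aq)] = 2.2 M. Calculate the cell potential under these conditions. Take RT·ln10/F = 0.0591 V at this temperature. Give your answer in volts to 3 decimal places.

Since E°(Ga³⁺/Ga) > E°(Cr³⁺/Cr), Ga³⁺/Ga serves as the cathode.
The standard potential is −0.554 − (−0.745) = +0.191 V and the balanced reaction transfers n = 3 electrons.
The balanced reaction is Ga³⁺(aq) + Cr(s) → Ga(s) + Cr³⁺(aq), so Q = [Cr³⁺(aq)] / [Ga³⁺(aq)] = 0.00773 and log Q = −2.112.
Applying E = E° − (RT ln10/nF)·log Q gives +0.191 − (0.0591/3)(−2.112) = +0.233 V.

+0.233 V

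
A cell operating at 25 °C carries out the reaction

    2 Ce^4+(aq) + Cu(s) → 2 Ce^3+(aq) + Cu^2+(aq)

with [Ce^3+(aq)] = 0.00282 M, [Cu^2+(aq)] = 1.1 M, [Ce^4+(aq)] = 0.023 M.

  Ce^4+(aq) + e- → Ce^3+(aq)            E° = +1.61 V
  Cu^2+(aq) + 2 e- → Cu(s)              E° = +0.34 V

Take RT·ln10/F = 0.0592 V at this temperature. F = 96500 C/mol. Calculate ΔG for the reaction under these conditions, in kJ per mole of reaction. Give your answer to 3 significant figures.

−255 kJ/mol

E°cell = +1.61 − (+0.34) = +1.27 V; the balanced reaction transfers n = 2 electrons.
Here Q = ([Ce^3+(aq)]^2·[Cu^2+(aq)]) / [Ce^4+(aq)]^2 = 0.0165 (log Q = −1.782), giving E = +1.27 − (0.0592/2)·(−1.782) = +1.3227 V.
Finally ΔG = −nFE = −(2)(96500 C/mol)(+1.3227 V) = −255 kJ/mol.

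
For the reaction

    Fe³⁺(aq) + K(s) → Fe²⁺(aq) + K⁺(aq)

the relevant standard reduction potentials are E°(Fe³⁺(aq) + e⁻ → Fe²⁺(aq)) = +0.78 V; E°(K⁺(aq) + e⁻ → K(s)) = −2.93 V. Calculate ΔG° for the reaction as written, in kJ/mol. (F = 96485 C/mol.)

−358 kJ/mol

In the reaction as written Fe³⁺(aq) is reduced, so the Fe³⁺/Fe²⁺ couple is the cathode and K⁺/K is the anode.
E°cell = +0.78 − (−2.93) = +3.71 V; balancing electrons gives n = 1.
ΔG° = −nFE°cell = −(1)(96485)(+3.71) J/mol = −358 kJ/mol.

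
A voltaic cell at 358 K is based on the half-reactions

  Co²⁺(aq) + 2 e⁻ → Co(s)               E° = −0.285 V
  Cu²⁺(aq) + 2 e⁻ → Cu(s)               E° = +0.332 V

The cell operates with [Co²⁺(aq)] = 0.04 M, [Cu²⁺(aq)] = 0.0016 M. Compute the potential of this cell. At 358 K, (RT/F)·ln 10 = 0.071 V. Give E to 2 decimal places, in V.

Since E°(Cu²⁺/Cu) > E°(Co²⁺/Co), Cu²⁺/Cu serves as the cathode.
The standard potential is +0.332 − (−0.285) = +0.617 V and the balanced reaction transfers n = 2 electrons.
Balancing gives Cu²⁺(aq) + Co(s) → Cu(s) + Co²⁺(aq); hence Q = [Co²⁺(aq)] / [Cu²⁺(aq)] = 25 (log Q = 1.398).
Applying E = E° − (RT ln10/nF)·log Q gives +0.617 − (0.071/2)(1.398) = +0.57 V.

+0.57 V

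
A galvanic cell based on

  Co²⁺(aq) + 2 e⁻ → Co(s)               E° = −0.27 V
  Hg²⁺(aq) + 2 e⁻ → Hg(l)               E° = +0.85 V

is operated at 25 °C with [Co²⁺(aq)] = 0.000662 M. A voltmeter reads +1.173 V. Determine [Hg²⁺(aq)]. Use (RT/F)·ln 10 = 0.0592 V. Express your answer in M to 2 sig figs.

0.041 M

Hg²⁺/Hg is the cathode (higher E°); E°cell = +0.85 − (−0.27) = +1.12 V with n = 2.
Rearranging E = E° − (0.0592/n)·log Q gives log Q = 2(+1.12 − (+1.173))/0.0592 = −1.791.
For Hg²⁺(aq) + Co(s) → Hg(l) + Co²⁺(aq), the reaction quotient is Q = [Co²⁺(aq)] / [Hg²⁺(aq)].
Substituting the known concentrations and solving, log [Hg²⁺(aq)] = −1.388 and [Hg²⁺(aq)] = 0.041 M.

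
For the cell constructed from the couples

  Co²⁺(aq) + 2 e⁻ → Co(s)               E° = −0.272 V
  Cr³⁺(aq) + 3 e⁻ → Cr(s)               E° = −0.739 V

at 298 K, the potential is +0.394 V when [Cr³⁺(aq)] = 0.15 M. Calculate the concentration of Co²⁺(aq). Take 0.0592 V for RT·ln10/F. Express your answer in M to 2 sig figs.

With Co²⁺/Co at the cathode and Cr³⁺/Cr at the anode, E°cell = −0.272 − (−0.739) = +0.467 V (n = 6).
From the Nernst equation, log Q = n(E° − E)/0.0592 = 6·(+0.467 − (+0.394))/0.0592 = 7.399.
The balanced reaction is 3 Co²⁺(aq) + 2 Cr(s) → 3 Co(s) + 2 Cr³⁺(aq), so Q = [Cr³⁺(aq)]^2 / [Co²⁺(aq)]^3.
Isolating [Co²⁺(aq)] in Q = 10^{7.399} yields log [Co²⁺(aq)] = −3.016, i.e. 0.00096 M.

0.00096 M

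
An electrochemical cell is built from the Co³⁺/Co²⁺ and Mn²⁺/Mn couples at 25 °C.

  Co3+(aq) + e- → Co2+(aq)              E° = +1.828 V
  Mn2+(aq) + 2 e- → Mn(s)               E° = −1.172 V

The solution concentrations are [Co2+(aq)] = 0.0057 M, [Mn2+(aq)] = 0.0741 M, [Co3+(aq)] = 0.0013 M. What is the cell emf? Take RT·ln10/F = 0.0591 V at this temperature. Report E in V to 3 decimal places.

+2.995 V

Co³⁺/Co²⁺ is reduced (cathode, E° = +1.828 V) and Mn²⁺/Mn is oxidized (anode).
E°cell = E°cat − E°an = +1.828 − (−1.172) = +3.000 V; n = 2.
Balancing gives 2 Co3+(aq) + Mn(s) → 2 Co2+(aq) + Mn2+(aq); hence Q = ([Co2+(aq)]^2·[Mn2+(aq)]) / [Co3+(aq)]^2 = 1.42 (log Q = 0.154).
Applying E = E° − (RT ln10/nF)·log Q gives +3.000 − (0.0591/2)(0.154) = +2.995 V.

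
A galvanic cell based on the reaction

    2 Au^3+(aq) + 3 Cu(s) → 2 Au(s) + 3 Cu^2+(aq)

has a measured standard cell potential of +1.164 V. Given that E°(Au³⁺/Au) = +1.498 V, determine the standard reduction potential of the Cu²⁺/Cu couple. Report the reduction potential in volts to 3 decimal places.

In the reaction as written the Au³⁺/Au couple is reduced (cathode) and Cu²⁺/Cu is oxidized (anode), so E°cell = E°(Au³⁺/Au) − E°(Cu²⁺/Cu).
E°(Cu²⁺/Cu) = E°(cathode) − E°cell = +1.498 − (+1.164) = +0.334 V.

+0.334 V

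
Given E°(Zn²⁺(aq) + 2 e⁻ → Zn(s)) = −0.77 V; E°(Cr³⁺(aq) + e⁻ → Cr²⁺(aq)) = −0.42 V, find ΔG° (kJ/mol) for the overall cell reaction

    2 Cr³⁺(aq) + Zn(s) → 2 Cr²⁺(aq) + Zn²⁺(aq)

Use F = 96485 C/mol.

In the reaction as written Cr³⁺(aq) is reduced, so the Cr³⁺/Cr²⁺ couple is the cathode and Zn²⁺/Zn is the anode.
E°cell = −0.42 − (−0.77) = +0.35 V; balancing electrons gives n = 2.
ΔG° = −nFE°cell = −(2)(96485)(+0.35) J/mol = −67.5 kJ/mol.

−67.5 kJ/mol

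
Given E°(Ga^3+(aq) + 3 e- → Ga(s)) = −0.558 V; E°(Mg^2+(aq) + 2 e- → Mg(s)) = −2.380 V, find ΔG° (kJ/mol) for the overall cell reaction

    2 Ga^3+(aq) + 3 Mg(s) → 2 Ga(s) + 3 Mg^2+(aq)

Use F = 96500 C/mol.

−1055 kJ/mol

In the reaction as written Ga^3+(aq) is reduced, so the Ga³⁺/Ga couple is the cathode and Mg²⁺/Mg is the anode.
E°cell = −0.558 − (−2.380) = +1.822 V; balancing electrons gives n = 6.
ΔG° = −nFE°cell = −(6)(96500)(+1.822) J/mol = −1055 kJ/mol.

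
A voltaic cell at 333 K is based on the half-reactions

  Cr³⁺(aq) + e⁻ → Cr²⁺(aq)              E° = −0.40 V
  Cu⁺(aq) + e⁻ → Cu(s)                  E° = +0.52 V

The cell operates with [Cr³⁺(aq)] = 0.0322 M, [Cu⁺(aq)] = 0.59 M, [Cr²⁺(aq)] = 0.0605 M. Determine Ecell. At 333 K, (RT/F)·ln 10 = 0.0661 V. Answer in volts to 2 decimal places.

+0.92 V

Since E°(Cu⁺/Cu) > E°(Cr³⁺/Cr²⁺), Cu⁺/Cu serves as the cathode.
E°cell = E°cat − E°an = +0.52 − (−0.40) = +0.92 V; n = 1.
For the overall reaction Cu⁺(aq) + Cr²⁺(aq) → Cu(s) + Cr³⁺(aq), Q = [Cr³⁺(aq)] / ([Cu⁺(aq)]·[Cr²⁺(aq)]) = 0.902, giving log Q = −0.045.
E = E° − (0.0661/n)·log Q = +0.92 − (0.0661/1)(−0.045) = +0.92 V.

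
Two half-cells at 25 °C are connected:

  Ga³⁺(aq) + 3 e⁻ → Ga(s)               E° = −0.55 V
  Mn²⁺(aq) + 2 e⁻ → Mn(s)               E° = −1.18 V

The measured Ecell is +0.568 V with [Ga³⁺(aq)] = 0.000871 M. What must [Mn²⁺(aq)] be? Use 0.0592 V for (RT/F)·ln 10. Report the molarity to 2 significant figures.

With Ga³⁺/Ga at the cathode and Mn²⁺/Mn at the anode, E°cell = −0.55 − (−1.18) = +0.63 V (n = 6).
Rearranging E = E° − (0.0592/n)·log Q gives log Q = 6(+0.63 − (+0.568))/0.0592 = 6.284.
Balancing electrons gives 2 Ga³⁺(aq) + 3 Mn(s) → 2 Ga(s) + 3 Mn²⁺(aq); thus Q = [Mn²⁺(aq)]^3 / [Ga³⁺(aq)]^2.
Solving for the unknown gives log [Mn²⁺(aq)] = 0.055, so [Mn²⁺(aq)] ≈ 1.1 M.

1.1 M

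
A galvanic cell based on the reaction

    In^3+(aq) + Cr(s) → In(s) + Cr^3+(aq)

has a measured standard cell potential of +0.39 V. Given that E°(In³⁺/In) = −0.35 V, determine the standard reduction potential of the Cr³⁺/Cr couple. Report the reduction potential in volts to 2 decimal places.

In the reaction as written the In³⁺/In couple is reduced (cathode) and Cr³⁺/Cr is oxidized (anode), so E°cell = E°(In³⁺/In) − E°(Cr³⁺/Cr).
E°(Cr³⁺/Cr) = E°(cathode) − E°cell = −0.35 − (+0.39) = −0.74 V.

−0.74 V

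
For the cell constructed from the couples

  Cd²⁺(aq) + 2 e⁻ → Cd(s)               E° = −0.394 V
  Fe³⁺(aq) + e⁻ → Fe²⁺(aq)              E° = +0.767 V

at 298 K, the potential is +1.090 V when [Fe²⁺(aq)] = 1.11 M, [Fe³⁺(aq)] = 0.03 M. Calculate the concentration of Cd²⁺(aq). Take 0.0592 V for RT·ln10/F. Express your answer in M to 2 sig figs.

The Fe³⁺/Fe²⁺ couple has the larger reduction potential, so it is the cathode: E°cell = +0.767 − (−0.394) = +1.161 V and n = 2.
Rearranging E = E° − (0.0592/n)·log Q gives log Q = 2(+1.161 − (+1.090))/0.0592 = 2.399.
The balanced reaction is 2 Fe³⁺(aq) + Cd(s) → 2 Fe²⁺(aq) + Cd²⁺(aq), so Q = ([Fe²⁺(aq)]^2·[Cd²⁺(aq)]) / [Fe³⁺(aq)]^2.
Solving for the unknown gives log [Cd²⁺(aq)] = −0.737, so [Cd²⁺(aq)] ≈ 0.18 M.

0.18 M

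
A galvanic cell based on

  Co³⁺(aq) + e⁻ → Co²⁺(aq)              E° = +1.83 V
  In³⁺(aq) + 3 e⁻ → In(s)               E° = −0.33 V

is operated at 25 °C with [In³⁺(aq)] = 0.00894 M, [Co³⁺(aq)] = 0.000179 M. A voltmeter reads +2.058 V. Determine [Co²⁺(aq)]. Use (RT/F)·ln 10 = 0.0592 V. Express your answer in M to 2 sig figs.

0.046 M

Co³⁺/Co²⁺ is the cathode (higher E°); E°cell = +1.83 − (−0.33) = +2.16 V with n = 3.
Since E = E° − (0.0592/n)·log Q, log Q = n(E° − E)/0.0592 = 5.169.
For 3 Co³⁺(aq) + In(s) → 3 Co²⁺(aq) + In³⁺(aq), the reaction quotient is Q = ([Co²⁺(aq)]^3·[In³⁺(aq)]) / [Co³⁺(aq)]^3.
Substituting the known concentrations and solving, log [Co²⁺(aq)] = −1.341 and [Co²⁺(aq)] = 0.046 M.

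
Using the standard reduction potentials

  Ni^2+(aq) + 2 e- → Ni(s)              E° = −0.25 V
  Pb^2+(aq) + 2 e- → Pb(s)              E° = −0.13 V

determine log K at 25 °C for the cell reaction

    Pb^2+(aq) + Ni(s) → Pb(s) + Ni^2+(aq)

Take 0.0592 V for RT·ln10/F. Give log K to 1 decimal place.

log K = 4.1

The Pb²⁺/Pb couple is reduced (cathode); E°cell = −0.13 − (−0.25) = +0.12 V with n = 2.
At equilibrium E = 0, so log K = nE°cell / 0.0592 = (2)(+0.12) / 0.0592 = 4.1.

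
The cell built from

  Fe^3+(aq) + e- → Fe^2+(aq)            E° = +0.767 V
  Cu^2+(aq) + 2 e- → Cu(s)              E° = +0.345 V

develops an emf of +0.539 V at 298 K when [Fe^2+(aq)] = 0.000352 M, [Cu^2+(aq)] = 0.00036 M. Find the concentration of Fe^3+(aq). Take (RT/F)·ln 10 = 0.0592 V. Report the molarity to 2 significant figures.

Fe³⁺/Fe²⁺ is the cathode (higher E°); E°cell = +0.767 − (+0.345) = +0.422 V with n = 2.
From the Nernst equation, log Q = n(E° − E)/0.0592 = 2·(+0.422 − (+0.539))/0.0592 = −3.953.
Balancing electrons gives 2 Fe^3+(aq) + Cu(s) → 2 Fe^2+(aq) + Cu^2+(aq); thus Q = ([Fe^2+(aq)]^2·[Cu^2+(aq)]) / [Fe^3+(aq)]^2.
Substituting the known concentrations and solving, log [Fe^3+(aq)] = −3.199 and [Fe^3+(aq)] = 0.00063 M.

0.00063 M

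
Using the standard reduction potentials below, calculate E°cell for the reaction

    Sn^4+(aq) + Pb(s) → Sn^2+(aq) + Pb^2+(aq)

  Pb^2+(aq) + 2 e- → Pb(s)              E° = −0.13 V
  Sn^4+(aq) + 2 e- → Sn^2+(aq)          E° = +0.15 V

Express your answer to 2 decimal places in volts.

+0.28 V

Sn^4+(aq) gains electrons, so the Sn⁴⁺/Sn²⁺ couple is the cathode; the Pb²⁺/Pb couple is the anode.
E°cell = E°(cathode) − E°(anode) = +0.15 − (−0.13) = +0.28 V.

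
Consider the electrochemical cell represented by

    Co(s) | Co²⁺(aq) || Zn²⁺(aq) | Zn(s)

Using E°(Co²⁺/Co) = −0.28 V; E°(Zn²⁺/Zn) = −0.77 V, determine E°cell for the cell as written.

−0.49 V

By convention the left-hand electrode in cell notation is the anode (oxidation) and the right-hand electrode is the cathode (reduction).
E°cell = E°(right) − E°(left) = −0.77 − (−0.28) = −0.49 V.
The negative sign shows that, as written, the cell would require an external voltage to drive the reaction.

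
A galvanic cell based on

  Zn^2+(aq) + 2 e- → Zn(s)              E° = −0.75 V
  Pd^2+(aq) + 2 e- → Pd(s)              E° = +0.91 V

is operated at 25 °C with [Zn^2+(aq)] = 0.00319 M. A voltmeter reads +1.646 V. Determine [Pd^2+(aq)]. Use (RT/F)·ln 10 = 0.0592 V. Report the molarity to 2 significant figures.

0.0011 M

Pd²⁺/Pd is the cathode (higher E°); E°cell = +0.91 − (−0.75) = +1.66 V with n = 2.
Rearranging E = E° − (0.0592/n)·log Q gives log Q = 2(+1.66 − (+1.646))/0.0592 = 0.473.
The balanced reaction is Pd^2+(aq) + Zn(s) → Pd(s) + Zn^2+(aq), so Q = [Zn^2+(aq)] / [Pd^2+(aq)].
Substituting the known concentrations and solving, log [Pd^2+(aq)] = −2.969 and [Pd^2+(aq)] = 0.0011 M.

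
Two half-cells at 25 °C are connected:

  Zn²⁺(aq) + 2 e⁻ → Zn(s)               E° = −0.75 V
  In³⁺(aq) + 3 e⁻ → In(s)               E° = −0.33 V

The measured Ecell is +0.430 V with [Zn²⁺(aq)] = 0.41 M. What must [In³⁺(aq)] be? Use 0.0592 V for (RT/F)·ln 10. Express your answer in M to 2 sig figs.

The In³⁺/In couple has the larger reduction potential, so it is the cathode: E°cell = −0.33 − (−0.75) = +0.42 V and n = 6.
Rearranging E = E° − (0.0592/n)·log Q gives log Q = 6(+0.42 − (+0.430))/0.0592 = −1.014.
Balancing electrons gives 2 In³⁺(aq) + 3 Zn(s) → 2 In(s) + 3 Zn²⁺(aq); thus Q = [Zn²⁺(aq)]^3 / [In³⁺(aq)]^2.
Solving for the unknown gives log [In³⁺(aq)] = −0.074, so [In³⁺(aq)] ≈ 0.84 M.

0.84 M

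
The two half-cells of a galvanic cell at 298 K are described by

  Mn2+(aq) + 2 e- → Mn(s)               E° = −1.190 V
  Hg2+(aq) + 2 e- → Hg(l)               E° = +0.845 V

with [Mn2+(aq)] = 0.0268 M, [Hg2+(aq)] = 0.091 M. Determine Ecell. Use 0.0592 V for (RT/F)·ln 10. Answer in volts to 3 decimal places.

The Hg²⁺/Hg couple has the more positive E°, so it is the cathode; Mn²⁺/Mn is the anode.
E°cell = +0.845 − (−1.190) = +2.035 V, with n = 2 electrons transferred.
Balancing gives Hg2+(aq) + Mn(s) → Hg(l) + Mn2+(aq); hence Q = [Mn2+(aq)] / [Hg2+(aq)] = 0.295 (log Q = −0.531).
E = E° − (0.0592/n)·log Q = +2.035 − (0.0592/2)(−0.531) = +2.051 V.

+2.051 V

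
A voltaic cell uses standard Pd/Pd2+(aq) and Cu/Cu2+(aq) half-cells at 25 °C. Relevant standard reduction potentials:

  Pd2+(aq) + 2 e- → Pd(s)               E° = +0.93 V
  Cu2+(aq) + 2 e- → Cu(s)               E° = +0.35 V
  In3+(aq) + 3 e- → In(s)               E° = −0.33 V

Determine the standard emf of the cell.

The Pd²⁺/Pd couple has the higher E°, so Pd ion is reduced (cathode) and Cu is oxidized (anode).
E°cell = E°(cathode) − E°(anode) = +0.93 − (+0.35) = +0.58 V.

+0.58 V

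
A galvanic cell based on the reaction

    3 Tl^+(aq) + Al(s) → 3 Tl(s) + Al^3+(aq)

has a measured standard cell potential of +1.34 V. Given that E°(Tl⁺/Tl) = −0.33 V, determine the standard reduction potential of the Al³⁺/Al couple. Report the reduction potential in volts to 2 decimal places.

In the reaction as written the Tl⁺/Tl couple is reduced (cathode) and Al³⁺/Al is oxidized (anode), so E°cell = E°(Tl⁺/Tl) − E°(Al³⁺/Al).
E°(Al³⁺/Al) = E°(cathode) − E°cell = −0.33 − (+1.34) = −1.67 V.

−1.67 V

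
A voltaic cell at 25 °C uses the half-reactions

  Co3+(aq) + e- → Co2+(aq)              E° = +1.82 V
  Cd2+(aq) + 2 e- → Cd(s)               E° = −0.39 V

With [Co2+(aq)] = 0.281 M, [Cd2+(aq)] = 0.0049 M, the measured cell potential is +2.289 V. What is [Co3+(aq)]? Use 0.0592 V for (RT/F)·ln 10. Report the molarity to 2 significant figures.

With Co³⁺/Co²⁺ at the cathode and Cd²⁺/Cd at the anode, E°cell = +1.82 − (−0.39) = +2.21 V (n = 2).
Since E = E° − (0.0592/n)·log Q, log Q = n(E° − E)/0.0592 = −2.669.
Balancing electrons gives 2 Co3+(aq) + Cd(s) → 2 Co2+(aq) + Cd2+(aq); thus Q = ([Co2+(aq)]^2·[Cd2+(aq)]) / [Co3+(aq)]^2.
Isolating [Co3+(aq)] in Q = 10^{−2.669} yields log [Co3+(aq)] = −0.372, i.e. 0.42 M.

0.42 M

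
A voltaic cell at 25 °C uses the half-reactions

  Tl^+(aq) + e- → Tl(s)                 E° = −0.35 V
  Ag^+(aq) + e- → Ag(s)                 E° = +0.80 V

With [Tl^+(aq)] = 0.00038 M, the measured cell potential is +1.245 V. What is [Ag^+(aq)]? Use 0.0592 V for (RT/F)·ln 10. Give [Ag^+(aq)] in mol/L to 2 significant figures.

The Ag⁺/Ag couple has the larger reduction potential, so it is the cathode: E°cell = +0.80 − (−0.35) = +1.15 V and n = 1.
Rearranging E = E° − (0.0592/n)·log Q gives log Q = 1(+1.15 − (+1.245))/0.0592 = −1.605.
For Ag^+(aq) + Tl(s) → Ag(s) + Tl^+(aq), the reaction quotient is Q = [Tl^+(aq)] / [Ag^+(aq)].
Isolating [Ag^+(aq)] in Q = 10^{−1.605} yields log [Ag^+(aq)] = −1.815, i.e. 0.015 M.

0.015 M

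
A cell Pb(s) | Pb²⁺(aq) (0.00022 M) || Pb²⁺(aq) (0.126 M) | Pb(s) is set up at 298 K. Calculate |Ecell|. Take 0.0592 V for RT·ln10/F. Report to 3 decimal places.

For a concentration cell E°cell = 0, since both electrodes use the same couple.
The compartment with the higher Pb²⁺(aq) concentration (0.126 M) acts as the cathode; ions are reduced there and produced at the dilute (0.00022 M) anode.
With n = 2, Ecell = −(0.0592/2)·log([dilute]/[conc]) = −(0.0592/2)·log(0.00022/0.126) = +0.082 V.

0.082 V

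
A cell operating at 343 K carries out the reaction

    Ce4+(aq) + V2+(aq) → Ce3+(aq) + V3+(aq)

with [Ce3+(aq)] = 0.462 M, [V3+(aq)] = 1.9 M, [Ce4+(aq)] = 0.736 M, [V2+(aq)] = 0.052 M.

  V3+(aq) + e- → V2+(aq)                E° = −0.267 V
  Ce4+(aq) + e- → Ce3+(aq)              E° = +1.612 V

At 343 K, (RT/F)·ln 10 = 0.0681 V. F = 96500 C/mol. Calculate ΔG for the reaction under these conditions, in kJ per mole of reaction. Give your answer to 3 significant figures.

The standard cell potential is +1.612 − (−0.267) = +1.879 V, with n = 1 electron in the balanced equation.
Here Q = ([Ce3+(aq)]·[V3+(aq)]) / ([Ce4+(aq)]·[V2+(aq)]) = 22.9 (log Q = 1.361), giving E = +1.879 − (0.0681/1)·(1.361) = +1.7863 V.
Then ΔG = −nFE = −1 × 96500 × +1.7863 J/mol = −172 kJ/mol.

−172 kJ/mol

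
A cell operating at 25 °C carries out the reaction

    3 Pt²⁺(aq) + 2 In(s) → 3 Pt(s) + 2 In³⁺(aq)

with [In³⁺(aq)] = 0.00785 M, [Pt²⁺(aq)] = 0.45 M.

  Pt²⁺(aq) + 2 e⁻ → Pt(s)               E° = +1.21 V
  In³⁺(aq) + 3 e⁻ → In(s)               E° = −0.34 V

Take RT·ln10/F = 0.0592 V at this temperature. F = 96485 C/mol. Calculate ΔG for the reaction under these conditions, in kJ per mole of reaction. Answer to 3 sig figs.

−915 kJ/mol

E°cell = +1.21 − (−0.34) = +1.55 V; the balanced reaction transfers n = 6 electrons.
Q = [In³⁺(aq)]^2 / [Pt²⁺(aq)]^3 = 0.000676, so log Q = −3.170 and E = +1.55 − (0.0592/6)(−3.170) = +1.5813 V.
Finally ΔG = −nFE = −(6)(96485 C/mol)(+1.5813 V) = −915 kJ/mol.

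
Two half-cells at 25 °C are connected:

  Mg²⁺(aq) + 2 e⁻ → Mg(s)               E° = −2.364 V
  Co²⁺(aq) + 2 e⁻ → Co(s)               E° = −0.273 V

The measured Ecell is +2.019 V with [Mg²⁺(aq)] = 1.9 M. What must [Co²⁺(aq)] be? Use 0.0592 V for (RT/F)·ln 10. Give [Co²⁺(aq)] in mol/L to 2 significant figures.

0.0070 M

The Co²⁺/Co couple has the larger reduction potential, so it is the cathode: E°cell = −0.273 − (−2.364) = +2.091 V and n = 2.
Rearranging E = E° − (0.0592/n)·log Q gives log Q = 2(+2.091 − (+2.019))/0.0592 = 2.432.
For Co²⁺(aq) + Mg(s) → Co(s) + Mg²⁺(aq), the reaction quotient is Q = [Mg²⁺(aq)] / [Co²⁺(aq)].
Isolating [Co²⁺(aq)] in Q = 10^{2.432} yields log [Co²⁺(aq)] = −2.153, i.e. 0.0070 M.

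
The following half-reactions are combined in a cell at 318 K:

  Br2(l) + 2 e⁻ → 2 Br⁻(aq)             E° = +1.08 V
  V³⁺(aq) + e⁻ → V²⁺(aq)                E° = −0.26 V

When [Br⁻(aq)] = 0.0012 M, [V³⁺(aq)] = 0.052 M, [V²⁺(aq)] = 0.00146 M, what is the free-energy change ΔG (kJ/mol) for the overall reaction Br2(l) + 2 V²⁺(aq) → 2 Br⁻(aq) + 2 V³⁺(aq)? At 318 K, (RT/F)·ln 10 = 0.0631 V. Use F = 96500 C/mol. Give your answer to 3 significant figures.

−275 kJ/mol

E°cell = +1.08 − (−0.26) = +1.34 V; the balanced reaction transfers n = 2 electrons.
The reaction quotient is ([Br⁻(aq)]^2·[V³⁺(aq)]^2) / [V²⁺(aq)]^2 = 0.00183; by Nernst, E = +1.34 − (0.0631/2)(−2.738) = +1.4264 V.
Then ΔG = −nFE = −2 × 96500 × +1.4264 J/mol = −275 kJ/mol.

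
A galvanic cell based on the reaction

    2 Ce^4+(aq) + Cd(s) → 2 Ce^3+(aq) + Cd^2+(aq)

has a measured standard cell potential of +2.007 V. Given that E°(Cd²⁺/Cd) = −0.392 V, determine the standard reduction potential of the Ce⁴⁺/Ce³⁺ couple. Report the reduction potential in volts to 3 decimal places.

+1.615 V

In the reaction as written the Ce⁴⁺/Ce³⁺ couple is reduced (cathode) and Cd²⁺/Cd is oxidized (anode), so E°cell = E°(Ce⁴⁺/Ce³⁺) − E°(Cd²⁺/Cd).
E°(Ce⁴⁺/Ce³⁺) = E°cell + E°(anode) = +2.007 + (−0.392) = +1.615 V.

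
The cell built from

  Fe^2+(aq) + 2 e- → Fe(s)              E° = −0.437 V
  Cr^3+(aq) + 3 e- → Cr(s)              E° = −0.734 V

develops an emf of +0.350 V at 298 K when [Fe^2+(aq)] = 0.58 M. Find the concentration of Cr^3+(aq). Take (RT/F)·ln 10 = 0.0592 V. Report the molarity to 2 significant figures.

With Fe²⁺/Fe at the cathode and Cr³⁺/Cr at the anode, E°cell = −0.437 − (−0.734) = +0.297 V (n = 6).
Rearranging E = E° − (0.0592/n)·log Q gives log Q = 6(+0.297 − (+0.350))/0.0592 = −5.372.
The balanced reaction is 3 Fe^2+(aq) + 2 Cr(s) → 3 Fe(s) + 2 Cr^3+(aq), so Q = [Cr^3+(aq)]^2 / [Fe^2+(aq)]^3.
Isolating [Cr^3+(aq)] in Q = 10^{−5.372} yields log [Cr^3+(aq)] = −3.041, i.e. 0.00091 M.

0.00091 M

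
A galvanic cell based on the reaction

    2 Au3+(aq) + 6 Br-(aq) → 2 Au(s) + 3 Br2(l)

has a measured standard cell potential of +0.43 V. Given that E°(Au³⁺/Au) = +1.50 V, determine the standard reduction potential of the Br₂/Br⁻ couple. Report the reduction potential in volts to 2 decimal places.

In the reaction as written the Au³⁺/Au couple is reduced (cathode) and Br₂/Br⁻ is oxidized (anode), so E°cell = E°(Au³⁺/Au) − E°(Br₂/Br⁻).
E°(Br₂/Br⁻) = E°(cathode) − E°cell = +1.50 − (+0.43) = +1.07 V.

+1.07 V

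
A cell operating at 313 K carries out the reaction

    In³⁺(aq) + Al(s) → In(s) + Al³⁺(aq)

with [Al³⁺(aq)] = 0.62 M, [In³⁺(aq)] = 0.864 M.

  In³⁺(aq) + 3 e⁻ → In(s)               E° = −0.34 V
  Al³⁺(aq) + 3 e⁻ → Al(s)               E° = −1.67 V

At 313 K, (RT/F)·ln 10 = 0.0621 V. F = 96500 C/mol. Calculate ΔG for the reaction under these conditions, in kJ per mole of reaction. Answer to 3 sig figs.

With In³⁺/In reduced at the cathode, E°cell = −0.34 − (−1.67) = +1.33 V and n = 3.
Q = [Al³⁺(aq)] / [In³⁺(aq)] = 0.718, so log Q = −0.144 and E = +1.33 − (0.0621/3)(−0.144) = +1.3330 V.
Finally ΔG = −nFE = −(3)(96500 C/mol)(+1.3330 V) = −386 kJ/mol.

−386 kJ/mol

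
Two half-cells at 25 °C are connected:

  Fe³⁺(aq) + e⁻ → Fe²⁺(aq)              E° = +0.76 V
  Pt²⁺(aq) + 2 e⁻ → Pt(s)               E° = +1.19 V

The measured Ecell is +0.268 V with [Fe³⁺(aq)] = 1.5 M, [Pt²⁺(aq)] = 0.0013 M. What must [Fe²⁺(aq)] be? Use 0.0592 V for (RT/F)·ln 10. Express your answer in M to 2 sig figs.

0.076 M

With Pt²⁺/Pt at the cathode and Fe³⁺/Fe²⁺ at the anode, E°cell = +1.19 − (+0.76) = +0.43 V (n = 2).
Rearranging E = E° − (0.0592/n)·log Q gives log Q = 2(+0.43 − (+0.268))/0.0592 = 5.473.
The balanced reaction is Pt²⁺(aq) + 2 Fe²⁺(aq) → Pt(s) + 2 Fe³⁺(aq), so Q = [Fe³⁺(aq)]^2 / ([Pt²⁺(aq)]·[Fe²⁺(aq)]^2).
Solving for the unknown gives log [Fe²⁺(aq)] = −1.117, so [Fe²⁺(aq)] ≈ 0.076 M.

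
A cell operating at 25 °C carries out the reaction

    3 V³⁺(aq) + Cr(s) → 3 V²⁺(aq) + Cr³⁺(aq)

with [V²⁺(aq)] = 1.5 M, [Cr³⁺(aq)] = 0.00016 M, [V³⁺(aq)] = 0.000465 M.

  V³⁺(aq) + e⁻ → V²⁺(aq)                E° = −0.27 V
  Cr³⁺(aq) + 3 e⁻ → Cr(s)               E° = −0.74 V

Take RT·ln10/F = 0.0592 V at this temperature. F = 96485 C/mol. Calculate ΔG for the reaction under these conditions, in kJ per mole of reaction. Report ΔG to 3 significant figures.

−97.6 kJ/mol

E°cell = −0.27 − (−0.74) = +0.47 V; the balanced reaction transfers n = 3 electrons.
Q = ([V²⁺(aq)]^3·[Cr³⁺(aq)]) / [V³⁺(aq)]^3 = 5.37×10^6, so log Q = 6.730 and E = +0.47 − (0.0592/3)(6.730) = +0.3372 V.
Finally ΔG = −nFE = −(3)(96485 C/mol)(+0.3372 V) = −97.6 kJ/mol.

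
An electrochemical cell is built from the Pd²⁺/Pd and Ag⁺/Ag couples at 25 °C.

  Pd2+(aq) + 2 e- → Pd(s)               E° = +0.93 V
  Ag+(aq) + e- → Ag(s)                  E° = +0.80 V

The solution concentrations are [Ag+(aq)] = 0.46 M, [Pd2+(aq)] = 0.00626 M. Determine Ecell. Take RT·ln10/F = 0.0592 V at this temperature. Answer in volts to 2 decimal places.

+0.08 V

Pd²⁺/Pd is reduced (cathode, E° = +0.93 V) and Ag⁺/Ag is oxidized (anode).
The standard potential is +0.93 − (+0.80) = +0.13 V and the balanced reaction transfers n = 2 electrons.
The balanced reaction is Pd2+(aq) + 2 Ag(s) → Pd(s) + 2 Ag+(aq), so Q = [Ag+(aq)]^2 / [Pd2+(aq)] = 33.8 and log Q = 1.529.
Applying E = E° − (RT ln10/nF)·log Q gives +0.13 − (0.0592/2)(1.529) = +0.08 V.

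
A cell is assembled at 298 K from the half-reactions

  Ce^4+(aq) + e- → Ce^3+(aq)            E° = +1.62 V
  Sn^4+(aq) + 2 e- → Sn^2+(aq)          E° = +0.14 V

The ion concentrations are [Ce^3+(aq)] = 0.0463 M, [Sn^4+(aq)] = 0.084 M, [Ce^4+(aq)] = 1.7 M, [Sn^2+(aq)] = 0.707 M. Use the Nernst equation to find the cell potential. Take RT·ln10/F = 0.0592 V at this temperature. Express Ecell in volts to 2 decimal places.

+1.60 V

Since E°(Ce⁴⁺/Ce³⁺) > E°(Sn⁴⁺/Sn²⁺), Ce⁴⁺/Ce³⁺ serves as the cathode.
E°cell = E°cat − E°an = +1.62 − (+0.14) = +1.48 V; n = 2.
The balanced reaction is 2 Ce^4+(aq) + Sn^2+(aq) → 2 Ce^3+(aq) + Sn^4+(aq), so Q = ([Ce^3+(aq)]^2·[Sn^4+(aq)]) / ([Ce^4+(aq)]^2·[Sn^2+(aq)]) = 8.81×10^−5 and log Q = −4.055.
Applying E = E° − (RT ln10/nF)·log Q gives +1.48 − (0.0592/2)(−4.055) = +1.60 V.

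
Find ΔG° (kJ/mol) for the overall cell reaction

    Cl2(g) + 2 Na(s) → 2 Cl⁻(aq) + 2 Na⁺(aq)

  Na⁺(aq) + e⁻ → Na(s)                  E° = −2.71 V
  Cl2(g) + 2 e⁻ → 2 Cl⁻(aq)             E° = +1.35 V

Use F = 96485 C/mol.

In the reaction as written Cl2(g) is reduced, so the Cl₂/Cl⁻ couple is the cathode and Na⁺/Na is the anode.
E°cell = +1.35 − (−2.71) = +4.06 V; balancing electrons gives n = 2.
ΔG° = −nFE°cell = −(2)(96485)(+4.06) J/mol = −783 kJ/mol.

−783 kJ/mol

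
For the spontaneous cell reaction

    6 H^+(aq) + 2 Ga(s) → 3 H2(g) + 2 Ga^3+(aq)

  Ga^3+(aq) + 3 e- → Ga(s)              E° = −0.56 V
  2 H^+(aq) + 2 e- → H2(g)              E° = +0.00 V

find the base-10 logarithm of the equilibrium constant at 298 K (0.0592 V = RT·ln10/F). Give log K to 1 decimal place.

log K = 56.8

The 2H⁺/H₂ couple is reduced (cathode); E°cell = +0.00 − (−0.56) = +0.56 V with n = 6.
At equilibrium E = 0, so log K = nE°cell / 0.0592 = (6)(+0.56) / 0.0592 = 56.8.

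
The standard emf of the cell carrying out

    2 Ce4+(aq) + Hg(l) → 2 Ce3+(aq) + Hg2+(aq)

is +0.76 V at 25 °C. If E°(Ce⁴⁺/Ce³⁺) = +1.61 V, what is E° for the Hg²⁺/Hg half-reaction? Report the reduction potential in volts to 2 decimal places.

In the reaction as written the Ce⁴⁺/Ce³⁺ couple is reduced (cathode) and Hg²⁺/Hg is oxidized (anode), so E°cell = E°(Ce⁴⁺/Ce³⁺) − E°(Hg²⁺/Hg).
E°(Hg²⁺/Hg) = E°(cathode) − E°cell = +1.61 − (+0.76) = +0.85 V.

+0.85 V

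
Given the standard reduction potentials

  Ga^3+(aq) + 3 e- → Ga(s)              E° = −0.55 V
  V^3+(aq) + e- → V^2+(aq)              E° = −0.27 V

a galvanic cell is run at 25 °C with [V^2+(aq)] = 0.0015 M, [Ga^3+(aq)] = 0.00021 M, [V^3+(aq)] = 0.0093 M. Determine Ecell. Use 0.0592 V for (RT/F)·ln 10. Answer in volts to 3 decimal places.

Since E°(V³⁺/V²⁺) > E°(Ga³⁺/Ga), V³⁺/V²⁺ serves as the cathode.
The standard potential is −0.27 − (−0.55) = +0.28 V and the balanced reaction transfers n = 3 electrons.
The balanced reaction is 3 V^3+(aq) + Ga(s) → 3 V^2+(aq) + Ga^3+(aq), so Q = ([V^2+(aq)]^3·[Ga^3+(aq)]) / [V^3+(aq)]^3 = 8.81×10^−7 and log Q = −6.055.
Applying E = E° − (RT ln10/nF)·log Q gives +0.28 − (0.0592/3)(−6.055) = +0.399 V.

+0.399 V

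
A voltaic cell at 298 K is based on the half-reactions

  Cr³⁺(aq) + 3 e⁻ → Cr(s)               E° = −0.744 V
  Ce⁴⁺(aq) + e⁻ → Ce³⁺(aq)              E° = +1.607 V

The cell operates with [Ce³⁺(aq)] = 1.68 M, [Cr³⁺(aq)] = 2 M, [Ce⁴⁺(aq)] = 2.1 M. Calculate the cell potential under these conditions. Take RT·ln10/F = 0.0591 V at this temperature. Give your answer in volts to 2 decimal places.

+2.35 V

Ce⁴⁺/Ce³⁺ is reduced (cathode, E° = +1.607 V) and Cr³⁺/Cr is oxidized (anode).
E°cell = E°cat − E°an = +1.607 − (−0.744) = +2.351 V; n = 3.
Balancing gives 3 Ce⁴⁺(aq) + Cr(s) → 3 Ce³⁺(aq) + Cr³⁺(aq); hence Q = ([Ce³⁺(aq)]^3·[Cr³⁺(aq)]) / [Ce⁴⁺(aq)]^3 = 1.02 (log Q = 0.010).
E = E° − (0.0591/n)·log Q = +2.351 − (0.0591/3)(0.010) = +2.35 V.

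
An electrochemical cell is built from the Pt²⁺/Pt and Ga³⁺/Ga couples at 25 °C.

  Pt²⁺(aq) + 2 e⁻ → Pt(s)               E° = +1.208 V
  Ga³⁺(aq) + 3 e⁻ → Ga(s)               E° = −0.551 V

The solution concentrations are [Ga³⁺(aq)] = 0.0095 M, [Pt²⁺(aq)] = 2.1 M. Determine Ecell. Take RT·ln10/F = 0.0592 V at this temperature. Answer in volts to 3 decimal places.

The Pt²⁺/Pt couple has the more positive E°, so it is the cathode; Ga³⁺/Ga is the anode.
E°cell = +1.208 − (−0.551) = +1.759 V, with n = 6 electrons transferred.
Balancing gives 3 Pt²⁺(aq) + 2 Ga(s) → 3 Pt(s) + 2 Ga³⁺(aq); hence Q = [Ga³⁺(aq)]^2 / [Pt²⁺(aq)]^3 = 9.75×10^−6 (log Q = −5.011).
By the Nernst equation, E = +1.759 − (0.0592/6)·(−5.011) = +1.808 V.

+1.808 V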